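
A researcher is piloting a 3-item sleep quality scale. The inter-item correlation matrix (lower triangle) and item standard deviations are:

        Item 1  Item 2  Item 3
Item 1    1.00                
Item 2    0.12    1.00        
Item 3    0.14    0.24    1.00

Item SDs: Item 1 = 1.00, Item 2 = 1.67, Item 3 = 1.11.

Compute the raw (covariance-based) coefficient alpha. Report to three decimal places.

α = 0.363

Σσ²ᵢ = 1.00² + 1.67² + 1.11² = 5.0210
Covariances σ_ij = r_ij · s_i · s_j:
  σ(Item 1,Item 2) = 0.12 × 1.00 × 1.67 = 0.2004
  σ(Item 1,Item 3) = 0.14 × 1.00 × 1.11 = 0.1554
  σ(Item 2,Item 3) = 0.24 × 1.67 × 1.11 = 0.4449
σ²_T = Σσ²ᵢ + 2·Σσ_ij = 5.0210 + 2 × 0.8007 = 6.6224
α = (3/2)·(1 − 5.0210/6.6224) = 0.363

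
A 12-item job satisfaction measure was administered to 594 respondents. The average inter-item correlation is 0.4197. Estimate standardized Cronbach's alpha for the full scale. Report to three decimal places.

standardized Cronbach's alpha = 0.897

Standardized α = k·r̄ / (1 + (k−1)·r̄) = 12 × 0.4197 / (1 + 11 × 0.4197)
  = 5.0364 / 5.6167 = 0.897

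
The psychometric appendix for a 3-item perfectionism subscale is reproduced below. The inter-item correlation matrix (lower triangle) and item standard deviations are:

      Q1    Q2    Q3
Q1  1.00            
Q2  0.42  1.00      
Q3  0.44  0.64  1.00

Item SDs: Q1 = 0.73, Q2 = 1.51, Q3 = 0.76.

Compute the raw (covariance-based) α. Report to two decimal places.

Σσ²ᵢ = 0.73² + 1.51² + 0.76² = 3.3906
Covariances σ_ij = r_ij · s_i · s_j:
  σ(Q1,Q2) = 0.42 × 0.73 × 1.51 = 0.4630
  σ(Q1,Q3) = 0.44 × 0.73 × 0.76 = 0.2441
  σ(Q2,Q3) = 0.64 × 1.51 × 0.76 = 0.7345
σ²_T = Σσ²ᵢ + 2·Σσ_ij = 3.3906 + 2 × 1.4416 = 6.2738
α = (3/2)·(1 − 3.3906/6.2738) = 0.69

α = 0.69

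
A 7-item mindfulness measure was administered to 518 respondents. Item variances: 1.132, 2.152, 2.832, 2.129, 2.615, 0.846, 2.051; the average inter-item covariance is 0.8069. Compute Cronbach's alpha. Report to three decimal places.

Cronbach's alpha = 0.830

ΣVar(i) = 1.132 + 2.152 + 2.832 + 2.129 + 2.615 + 0.846 + 2.051 = 13.757
Sum of the 21 distinct covariances = 21 × 0.8069 = 16.9449
σ²_total = ΣVar(i) + 2·Σcov = 13.757 + 2 × 16.9449 = 47.6468
α = (7/6)·(1 − 13.757/47.6468) = 0.830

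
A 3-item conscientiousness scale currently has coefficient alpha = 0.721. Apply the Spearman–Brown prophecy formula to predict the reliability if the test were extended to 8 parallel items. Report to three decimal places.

Length factor m = 8/3 = 2.6667
α' = m·α / (1 + (m−1)·α)
   = 8/3 × 0.721 / (1 + (8/3 − 1) × 0.721)
   = 1.9227 / 2.2017 = 0.873

predicted reliability = 0.873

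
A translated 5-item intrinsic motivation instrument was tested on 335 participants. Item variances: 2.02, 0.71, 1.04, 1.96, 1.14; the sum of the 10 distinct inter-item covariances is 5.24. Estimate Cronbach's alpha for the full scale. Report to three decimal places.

α = 0.755

Σσᵢ² = 2.02 + 0.71 + 1.04 + 1.96 + 1.14 = 6.87
Sum of distinct covariances = 5.24
σ²_T = Σσᵢ² + 2·Σcov = 6.87 + 2 × 5.24 = 17.35
α = (5/4)·(1 − 6.87/17.35) = 0.755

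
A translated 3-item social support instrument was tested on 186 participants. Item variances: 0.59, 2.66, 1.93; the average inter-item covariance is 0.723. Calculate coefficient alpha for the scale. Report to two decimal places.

Σσ²ᵢ = 0.59 + 2.66 + 1.93 = 5.18
Sum of the 3 distinct covariances = 3 × 0.723 = 2.169
Var(T) = Σσ²ᵢ + 2·Σcov = 5.18 + 2 × 2.169 = 9.518
α = (3/2)·(1 − 5.18/9.518) = 0.68

coefficient alpha = 0.68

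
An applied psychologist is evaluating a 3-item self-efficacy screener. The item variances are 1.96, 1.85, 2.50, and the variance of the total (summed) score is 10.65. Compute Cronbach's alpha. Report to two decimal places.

Cronbach's alpha = 0.61

Σσ²ᵢ = 1.96 + 1.85 + 2.50 = 6.31
α = (k/(k−1))·(1 − Σσ²ᵢ/σ²_T) = (3/2)·(1 − 6.31/10.65) = 0.61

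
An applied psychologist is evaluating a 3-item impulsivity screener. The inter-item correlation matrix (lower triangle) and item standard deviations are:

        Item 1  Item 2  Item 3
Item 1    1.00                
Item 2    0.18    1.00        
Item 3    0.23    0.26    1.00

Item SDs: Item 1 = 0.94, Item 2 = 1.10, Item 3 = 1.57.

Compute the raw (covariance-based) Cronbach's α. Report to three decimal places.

Σσ²ᵢ = 0.94² + 1.10² + 1.57² = 4.5585
Covariances σ_ij = r_ij · s_i · s_j:
  σ(Item 1,Item 2) = 0.18 × 0.94 × 1.10 = 0.1861
  σ(Item 1,Item 3) = 0.23 × 0.94 × 1.57 = 0.3394
  σ(Item 2,Item 3) = 0.26 × 1.10 × 1.57 = 0.4490
σ²_T = Σσ²ᵢ + 2·Σσ_ij = 4.5585 + 2 × 0.9745 = 6.5075
α = (3/2)·(1 − 4.5585/6.5075) = 0.449

Cronbach's α = 0.449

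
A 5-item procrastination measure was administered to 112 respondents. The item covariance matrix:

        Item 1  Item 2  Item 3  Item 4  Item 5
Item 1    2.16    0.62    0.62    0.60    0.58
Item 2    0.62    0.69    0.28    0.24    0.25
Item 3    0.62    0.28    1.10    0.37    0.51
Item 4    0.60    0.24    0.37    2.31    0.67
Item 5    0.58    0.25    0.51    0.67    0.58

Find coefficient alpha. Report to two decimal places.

ΣVar(i) = 2.16 + 0.69 + 1.10 + 2.31 + 0.58 = 6.84
Sum of off-diagonal covariances = 4.74
Var(T) = 6.84 + 2 × 4.74 = 16.32
α = (k/(k−1))·(1 − ΣVar(i)/Var(T)) = (5/4)·(1 − 6.84/16.32) = 0.73

α = 0.73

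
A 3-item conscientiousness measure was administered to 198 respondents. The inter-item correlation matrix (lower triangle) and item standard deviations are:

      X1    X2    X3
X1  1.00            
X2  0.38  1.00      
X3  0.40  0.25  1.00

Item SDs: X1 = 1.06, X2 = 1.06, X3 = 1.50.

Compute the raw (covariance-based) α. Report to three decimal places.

Σσ²ᵢ = 1.06² + 1.06² + 1.50² = 4.4972
Covariances σ_ij = r_ij · s_i · s_j:
  σ(X1,X2) = 0.38 × 1.06 × 1.06 = 0.4270
  σ(X1,X3) = 0.40 × 1.06 × 1.50 = 0.6360
  σ(X2,X3) = 0.25 × 1.06 × 1.50 = 0.3975
σ²_T = Σσ²ᵢ + 2·Σσ_ij = 4.4972 + 2 × 1.4605 = 7.4182
α = (3/2)·(1 − 4.4972/7.4182) = 0.591

α = 0.591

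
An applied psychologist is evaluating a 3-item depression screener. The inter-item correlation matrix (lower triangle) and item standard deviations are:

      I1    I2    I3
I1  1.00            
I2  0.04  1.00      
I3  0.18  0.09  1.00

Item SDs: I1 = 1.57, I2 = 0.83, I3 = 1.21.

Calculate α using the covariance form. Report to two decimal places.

α = 0.26

Σσ²ᵢ = 1.57² + 0.83² + 1.21² = 4.6179
Covariances σ_ij = r_ij · s_i · s_j:
  σ(I1,I2) = 0.04 × 1.57 × 0.83 = 0.0521
  σ(I1,I3) = 0.18 × 1.57 × 1.21 = 0.3419
  σ(I2,I3) = 0.09 × 0.83 × 1.21 = 0.0904
σ²_T = Σσ²ᵢ + 2·Σσ_ij = 4.6179 + 2 × 0.4844 = 5.5867
α = (3/2)·(1 − 4.6179/5.5867) = 0.26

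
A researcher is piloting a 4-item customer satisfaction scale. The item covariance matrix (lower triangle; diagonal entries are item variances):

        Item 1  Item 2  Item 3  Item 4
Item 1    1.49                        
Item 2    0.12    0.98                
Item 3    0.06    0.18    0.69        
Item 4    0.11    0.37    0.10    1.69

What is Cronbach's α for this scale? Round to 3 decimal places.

ΣVar(i) = 1.49 + 0.98 + 0.69 + 1.69 = 4.85
Σ_{i<j} σ_ij = 0.94
σ²_total = 4.85 + 2 × 0.94 = 6.73
α = (k/(k−1))·(1 − ΣVar(i)/σ²_total) = (4/3)·(1 − 4.85/6.73) = 0.372

α = 0.372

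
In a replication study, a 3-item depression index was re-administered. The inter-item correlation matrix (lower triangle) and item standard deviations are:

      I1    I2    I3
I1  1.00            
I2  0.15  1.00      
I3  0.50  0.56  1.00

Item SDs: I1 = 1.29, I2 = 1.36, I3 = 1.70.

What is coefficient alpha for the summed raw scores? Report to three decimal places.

coefficient alpha = 0.680

Σσ²ᵢ = 1.29² + 1.36² + 1.70² = 6.4037
Covariances σ_ij = r_ij · s_i · s_j:
  σ(I1,I2) = 0.15 × 1.29 × 1.36 = 0.2632
  σ(I1,I3) = 0.50 × 1.29 × 1.70 = 1.0965
  σ(I2,I3) = 0.56 × 1.36 × 1.70 = 1.2947
σ²_T = Σσ²ᵢ + 2·Σσ_ij = 6.4037 + 2 × 2.6544 = 11.7125
α = (3/2)·(1 − 6.4037/11.7125) = 0.680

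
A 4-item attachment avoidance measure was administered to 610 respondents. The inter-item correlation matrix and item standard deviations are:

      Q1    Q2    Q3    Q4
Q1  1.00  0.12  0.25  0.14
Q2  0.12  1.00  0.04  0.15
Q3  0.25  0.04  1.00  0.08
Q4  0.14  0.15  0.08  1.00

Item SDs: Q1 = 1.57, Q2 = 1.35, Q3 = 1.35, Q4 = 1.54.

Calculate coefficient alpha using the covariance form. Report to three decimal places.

Σσ²ᵢ = 1.57² + 1.35² + 1.35² + 1.54² = 8.4815
Covariances σ_ij = r_ij · s_i · s_j:
  σ(Q1,Q2) = 0.12 × 1.57 × 1.35 = 0.2543
  σ(Q1,Q3) = 0.25 × 1.57 × 1.35 = 0.5299
  σ(Q1,Q4) = 0.14 × 1.57 × 1.54 = 0.3385
  σ(Q2,Q3) = 0.04 × 1.35 × 1.35 = 0.0729
  σ(Q2,Q4) = 0.15 × 1.35 × 1.54 = 0.3119
  σ(Q3,Q4) = 0.08 × 1.35 × 1.54 = 0.1663
σ²_T = Σσ²ᵢ + 2·Σσ_ij = 8.4815 + 2 × 1.6738 = 11.8291
α = (4/3)·(1 − 8.4815/11.8291) = 0.377

α = 0.377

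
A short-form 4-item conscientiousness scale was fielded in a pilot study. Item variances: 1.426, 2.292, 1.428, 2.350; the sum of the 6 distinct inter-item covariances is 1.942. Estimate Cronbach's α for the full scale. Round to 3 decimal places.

α = 0.455

sum of item variances = 1.426 + 2.292 + 1.428 + 2.350 = 7.496
Sum of distinct covariances = 1.942
σ²_T = sum of item variances + 2·Σcov = 7.496 + 2 × 1.942 = 11.380
α = (4/3)·(1 − 7.496/11.380) = 0.455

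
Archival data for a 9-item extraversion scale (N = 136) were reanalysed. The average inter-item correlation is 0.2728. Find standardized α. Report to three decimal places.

standardized α = 0.771

Standardized α = k·r̄ / (1 + (k−1)·r̄) = 9 × 0.2728 / (1 + 8 × 0.2728)
  = 2.4552 / 3.1824 = 0.771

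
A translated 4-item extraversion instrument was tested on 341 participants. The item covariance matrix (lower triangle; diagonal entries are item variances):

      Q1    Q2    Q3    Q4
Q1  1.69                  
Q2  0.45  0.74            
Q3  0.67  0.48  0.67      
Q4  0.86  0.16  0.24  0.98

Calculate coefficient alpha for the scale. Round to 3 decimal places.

α = 0.778

Σσᵢ² = 1.69 + 0.74 + 0.67 + 0.98 = 4.08
Sum of off-diagonal covariances = 2.86
σ²_total = 4.08 + 2 × 2.86 = 9.80
α = (k/(k−1))·(1 − Σσᵢ²/σ²_total) = (4/3)·(1 − 4.08/9.80) = 0.778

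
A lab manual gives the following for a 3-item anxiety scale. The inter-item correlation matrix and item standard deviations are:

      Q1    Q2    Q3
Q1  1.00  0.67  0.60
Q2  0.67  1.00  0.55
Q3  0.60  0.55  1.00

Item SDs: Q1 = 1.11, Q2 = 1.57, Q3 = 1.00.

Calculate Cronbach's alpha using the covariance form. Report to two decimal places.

α = 0.80

Σσ²ᵢ = 1.11² + 1.57² + 1.00² = 4.6970
Covariances σ_ij = r_ij · s_i · s_j:
  σ(Q1,Q2) = 0.67 × 1.11 × 1.57 = 1.1676
  σ(Q1,Q3) = 0.60 × 1.11 × 1.00 = 0.6660
  σ(Q2,Q3) = 0.55 × 1.57 × 1.00 = 0.8635
σ²_T = Σσ²ᵢ + 2·Σσ_ij = 4.6970 + 2 × 2.6971 = 10.0912
α = (3/2)·(1 − 4.6970/10.0912) = 0.80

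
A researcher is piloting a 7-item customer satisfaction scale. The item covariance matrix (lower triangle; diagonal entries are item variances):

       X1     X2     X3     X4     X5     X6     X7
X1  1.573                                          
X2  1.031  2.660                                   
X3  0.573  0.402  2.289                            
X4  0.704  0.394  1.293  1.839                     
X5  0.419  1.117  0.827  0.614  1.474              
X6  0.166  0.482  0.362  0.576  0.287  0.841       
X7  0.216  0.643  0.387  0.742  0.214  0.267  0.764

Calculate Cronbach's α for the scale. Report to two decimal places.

α = 0.78

sum of item variances = 1.573 + 2.660 + 2.289 + 1.839 + 1.474 + 0.841 + 0.764 = 11.440
Sum of the distinct covariances = 11.716
total variance = 11.440 + 2 × 11.716 = 34.872
α = (k/(k−1))·(1 − sum of item variances/total variance) = (7/6)·(1 − 11.440/34.872) = 0.78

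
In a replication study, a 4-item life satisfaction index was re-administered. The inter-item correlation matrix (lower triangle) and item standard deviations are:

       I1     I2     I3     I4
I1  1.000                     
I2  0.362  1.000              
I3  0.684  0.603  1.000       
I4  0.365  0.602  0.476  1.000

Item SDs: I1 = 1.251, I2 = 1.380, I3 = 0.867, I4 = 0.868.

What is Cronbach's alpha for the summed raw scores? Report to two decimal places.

Σσ²ᵢ = 1.251² + 1.380² + 0.867² + 0.868² = 4.9745
Covariances σ_ij = r_ij · s_i · s_j:
  σ(I1,I2) = 0.362 × 1.251 × 1.380 = 0.6249
  σ(I1,I3) = 0.684 × 1.251 × 0.867 = 0.7419
  σ(I1,I4) = 0.365 × 1.251 × 0.868 = 0.3963
  σ(I2,I3) = 0.603 × 1.380 × 0.867 = 0.7215
  σ(I2,I4) = 0.602 × 1.380 × 0.868 = 0.7211
  σ(I3,I4) = 0.476 × 0.867 × 0.868 = 0.3582
σ²_T = Σσ²ᵢ + 2·Σσ_ij = 4.9745 + 2 × 3.5639 = 12.1023
α = (4/3)·(1 − 4.9745/12.1023) = 0.79

α = 0.79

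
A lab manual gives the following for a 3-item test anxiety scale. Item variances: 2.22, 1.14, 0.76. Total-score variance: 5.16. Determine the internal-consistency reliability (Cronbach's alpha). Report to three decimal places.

α = 0.302

sum of item variances = 2.22 + 1.14 + 0.76 = 4.12
α = (k/(k−1))·(1 − sum of item variances/Var(T)) = (3/2)·(1 − 4.12/5.16) = 0.302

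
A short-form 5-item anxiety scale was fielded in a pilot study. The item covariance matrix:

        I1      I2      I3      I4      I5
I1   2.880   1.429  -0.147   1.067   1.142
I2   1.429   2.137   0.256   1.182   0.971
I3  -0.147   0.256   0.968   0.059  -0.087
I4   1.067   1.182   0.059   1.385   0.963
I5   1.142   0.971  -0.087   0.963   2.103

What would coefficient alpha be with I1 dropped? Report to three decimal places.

Remaining items: I2, I3, I4, I5 (k = 4).
sum of item variances = 2.137 + 0.968 + 1.385 + 2.103 = 6.593
Var(T) = 6.593 + 2 × 3.344 = 13.281
α (item deleted) = (4/3)·(1 − 6.593/13.281) = 0.671

coefficient alpha = 0.671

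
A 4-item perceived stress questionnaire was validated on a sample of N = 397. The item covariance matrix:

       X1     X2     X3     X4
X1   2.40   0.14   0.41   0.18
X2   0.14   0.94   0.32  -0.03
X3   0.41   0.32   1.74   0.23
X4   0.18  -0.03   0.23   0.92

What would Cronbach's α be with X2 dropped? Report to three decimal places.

Cronbach's α = 0.367

Remaining items: X1, X3, X4 (k = 3).
sum of item variances = 2.40 + 1.74 + 0.92 = 5.06
Var(T) = 5.06 + 2 × 0.82 = 6.70
α (item deleted) = (3/2)·(1 − 5.06/6.70) = 0.367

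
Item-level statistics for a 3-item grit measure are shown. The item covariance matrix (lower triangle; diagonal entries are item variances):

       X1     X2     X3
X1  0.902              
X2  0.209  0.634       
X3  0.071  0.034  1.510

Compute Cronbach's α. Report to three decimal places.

sum of item variances = 0.902 + 0.634 + 1.510 = 3.046
Σ_{i<j} σ_ij = 0.314
σ²_total = 3.046 + 2 × 0.314 = 3.674
α = (k/(k−1))·(1 − sum of item variances/σ²_total) = (3/2)·(1 − 3.046/3.674) = 0.256

α = 0.256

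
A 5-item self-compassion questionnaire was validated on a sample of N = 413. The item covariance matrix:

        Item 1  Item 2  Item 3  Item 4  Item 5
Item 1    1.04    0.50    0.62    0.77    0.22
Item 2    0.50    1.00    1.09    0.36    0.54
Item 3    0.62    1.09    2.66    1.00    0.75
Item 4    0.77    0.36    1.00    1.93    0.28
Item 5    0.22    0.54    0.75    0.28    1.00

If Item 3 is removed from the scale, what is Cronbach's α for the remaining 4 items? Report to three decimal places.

Cronbach's α = 0.691

Remaining items: Item 1, Item 2, Item 4, Item 5 (k = 4).
Σσ²ᵢ = 1.04 + 1.00 + 1.93 + 1.00 = 4.97
σ²_T = 4.97 + 2 × 2.67 = 10.31
α (item deleted) = (4/3)·(1 − 4.97/10.31) = 0.691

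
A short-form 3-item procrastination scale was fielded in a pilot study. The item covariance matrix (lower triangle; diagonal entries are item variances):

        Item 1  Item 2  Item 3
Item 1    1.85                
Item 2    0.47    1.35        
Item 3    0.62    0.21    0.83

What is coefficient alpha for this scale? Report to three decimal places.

α = 0.588

Σσ²ᵢ = 1.85 + 1.35 + 0.83 = 4.03
Sum of the distinct covariances = 1.30
total variance = 4.03 + 2 × 1.30 = 6.63
α = (k/(k−1))·(1 − Σσ²ᵢ/total variance) = (3/2)·(1 − 4.03/6.63) = 0.588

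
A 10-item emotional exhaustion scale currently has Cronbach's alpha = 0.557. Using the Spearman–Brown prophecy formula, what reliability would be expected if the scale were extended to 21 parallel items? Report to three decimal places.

Length factor m = 21/10 = 2.1000
α' = m·α / (1 + (m−1)·α)
   = 21/10 × 0.557 / (1 + (21/10 − 1) × 0.557)
   = 1.1697 / 1.6127 = 0.725

predicted reliability = 0.725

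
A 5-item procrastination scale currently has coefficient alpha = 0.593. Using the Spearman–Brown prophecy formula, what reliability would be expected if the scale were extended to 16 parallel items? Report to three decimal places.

Length factor m = 16/5 = 3.2000
α' = m·α / (1 + (m−1)·α)
   = 16/5 × 0.593 / (1 + (16/5 − 1) × 0.593)
   = 1.8976 / 2.3046 = 0.823

predicted reliability = 0.823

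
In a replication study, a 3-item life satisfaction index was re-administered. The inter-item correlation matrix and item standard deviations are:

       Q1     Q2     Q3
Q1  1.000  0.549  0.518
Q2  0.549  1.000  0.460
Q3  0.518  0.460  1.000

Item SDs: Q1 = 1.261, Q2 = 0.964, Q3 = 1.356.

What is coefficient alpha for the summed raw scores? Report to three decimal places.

α = 0.746

Σσ²ᵢ = 1.261² + 0.964² + 1.356² = 4.3582
Covariances σ_ij = r_ij · s_i · s_j:
  σ(Q1,Q2) = 0.549 × 1.261 × 0.964 = 0.6674
  σ(Q1,Q3) = 0.518 × 1.261 × 1.356 = 0.8857
  σ(Q2,Q3) = 0.460 × 0.964 × 1.356 = 0.6013
σ²_T = Σσ²ᵢ + 2·Σσ_ij = 4.3582 + 2 × 2.1544 = 8.6670
α = (3/2)·(1 − 4.3582/8.6670) = 0.746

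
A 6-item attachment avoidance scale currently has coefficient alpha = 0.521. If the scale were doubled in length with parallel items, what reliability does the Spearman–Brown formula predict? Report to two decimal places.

Length factor m = 2
α' = m·α / (1 + (m−1)·α)
   = 2 × 0.521 / (1 + (2 − 1) × 0.521)
   = 1.0420 / 1.5210 = 0.69

predicted reliability = 0.69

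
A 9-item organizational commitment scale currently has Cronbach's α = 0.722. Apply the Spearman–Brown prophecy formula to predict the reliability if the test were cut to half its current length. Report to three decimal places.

Length factor m = 1/2
α' = m·α / (1 − (1−m)·α)
   = 1/2 × 0.722 / (1 − (1 − 1/2) × 0.722)
   = 0.3610 / 0.6390 = 0.565

predicted reliability = 0.565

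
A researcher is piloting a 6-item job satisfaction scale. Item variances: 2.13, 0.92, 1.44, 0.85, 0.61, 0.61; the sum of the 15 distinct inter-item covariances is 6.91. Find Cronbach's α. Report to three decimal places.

Σσ²ᵢ = 2.13 + 0.92 + 1.44 + 0.85 + 0.61 + 0.61 = 6.56
Sum of distinct covariances = 6.91
Var(T) = Σσ²ᵢ + 2·Σcov = 6.56 + 2 × 6.91 = 20.38
α = (6/5)·(1 − 6.56/20.38) = 0.814

Cronbach's α = 0.814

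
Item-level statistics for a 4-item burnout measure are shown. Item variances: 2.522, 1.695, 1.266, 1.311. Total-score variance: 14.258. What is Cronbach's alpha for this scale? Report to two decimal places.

sum of item variances = 2.522 + 1.695 + 1.266 + 1.311 = 6.794
α = (k/(k−1))·(1 − sum of item variances/σ²_total) = (4/3)·(1 − 6.794/14.258) = 0.70

α = 0.70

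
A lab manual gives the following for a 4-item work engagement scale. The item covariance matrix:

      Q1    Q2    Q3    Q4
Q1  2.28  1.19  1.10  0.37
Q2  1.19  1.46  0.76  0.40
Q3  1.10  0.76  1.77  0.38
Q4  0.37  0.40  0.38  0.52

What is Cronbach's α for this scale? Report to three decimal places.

Σσ²ᵢ = 2.28 + 1.46 + 1.77 + 0.52 = 6.03
Sum of off-diagonal covariances = 4.20
σ²_T = 6.03 + 2 × 4.20 = 14.43
α = (k/(k−1))·(1 − Σσ²ᵢ/σ²_T) = (4/3)·(1 − 6.03/14.43) = 0.776

α = 0.776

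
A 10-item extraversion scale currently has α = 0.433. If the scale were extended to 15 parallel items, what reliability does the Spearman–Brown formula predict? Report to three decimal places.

Length factor m = 15/10 = 1.5000
α' = m·α / (1 + (m−1)·α)
   = 15/10 × 0.433 / (1 + (15/10 − 1) × 0.433)
   = 0.6495 / 1.2165 = 0.534

predicted reliability = 0.534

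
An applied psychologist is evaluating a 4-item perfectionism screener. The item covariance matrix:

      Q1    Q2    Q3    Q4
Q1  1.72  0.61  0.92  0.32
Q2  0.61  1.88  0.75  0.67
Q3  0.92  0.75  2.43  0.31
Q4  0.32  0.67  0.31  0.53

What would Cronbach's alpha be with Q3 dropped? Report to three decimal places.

α = 0.655

Remaining items: Q1, Q2, Q4 (k = 3).
ΣVar(i) = 1.72 + 1.88 + 0.53 = 4.13
total variance = 4.13 + 2 × 1.60 = 7.33
α (item deleted) = (3/2)·(1 − 4.13/7.33) = 0.655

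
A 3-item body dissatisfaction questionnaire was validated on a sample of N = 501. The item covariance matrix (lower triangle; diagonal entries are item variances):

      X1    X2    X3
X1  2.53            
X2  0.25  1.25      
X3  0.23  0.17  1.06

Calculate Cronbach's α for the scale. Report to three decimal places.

α = 0.318

ΣVar(i) = 2.53 + 1.25 + 1.06 = 4.84
Sum of the distinct covariances = 0.65
Var(T) = 4.84 + 2 × 0.65 = 6.14
α = (k/(k−1))·(1 − ΣVar(i)/Var(T)) = (3/2)·(1 − 4.84/6.14) = 0.318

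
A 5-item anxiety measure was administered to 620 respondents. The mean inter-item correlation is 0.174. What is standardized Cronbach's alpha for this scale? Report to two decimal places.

Standardized α = k·r̄ / (1 + (k−1)·r̄) = 5 × 0.174 / (1 + 4 × 0.174)
  = 0.8700 / 1.6960 = 0.51

standardized Cronbach's alpha = 0.51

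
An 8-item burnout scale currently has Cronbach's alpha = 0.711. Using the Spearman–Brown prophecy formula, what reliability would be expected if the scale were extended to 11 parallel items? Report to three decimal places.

Length factor m = 11/8 = 1.3750
α' = m·α / (1 + (m−1)·α)
   = 11/8 × 0.711 / (1 + (11/8 − 1) × 0.711)
   = 0.9776 / 1.2666 = 0.772

predicted reliability = 0.772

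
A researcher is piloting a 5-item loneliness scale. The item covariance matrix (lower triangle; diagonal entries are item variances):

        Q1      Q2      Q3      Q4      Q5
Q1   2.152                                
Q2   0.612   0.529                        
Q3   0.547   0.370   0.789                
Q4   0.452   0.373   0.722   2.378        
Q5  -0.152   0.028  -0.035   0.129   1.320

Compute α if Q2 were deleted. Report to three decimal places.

Remaining items: Q1, Q3, Q4, Q5 (k = 4).
ΣVar(i) = 2.152 + 0.789 + 2.378 + 1.320 = 6.639
Var(T) = 6.639 + 2 × 1.663 = 9.965
α (item deleted) = (4/3)·(1 − 6.639/9.965) = 0.445

α = 0.445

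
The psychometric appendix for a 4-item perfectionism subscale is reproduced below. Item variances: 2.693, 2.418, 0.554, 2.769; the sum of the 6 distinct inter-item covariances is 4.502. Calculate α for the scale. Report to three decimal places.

α = 0.688

Σσ²ᵢ = 2.693 + 2.418 + 0.554 + 2.769 = 8.434
Sum of distinct covariances = 4.502
σ²_T = Σσ²ᵢ + 2·Σcov = 8.434 + 2 × 4.502 = 17.438
α = (4/3)·(1 − 8.434/17.438) = 0.688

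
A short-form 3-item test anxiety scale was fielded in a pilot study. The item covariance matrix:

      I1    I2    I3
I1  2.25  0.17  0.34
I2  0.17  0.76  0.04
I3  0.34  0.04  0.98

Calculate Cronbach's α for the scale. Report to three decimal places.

α = 0.324

ΣVar(i) = 2.25 + 0.76 + 0.98 = 3.99
Sum of the distinct covariances = 0.55
total variance = 3.99 + 2 × 0.55 = 5.09
α = (k/(k−1))·(1 − ΣVar(i)/total variance) = (3/2)·(1 − 3.99/5.09) = 0.324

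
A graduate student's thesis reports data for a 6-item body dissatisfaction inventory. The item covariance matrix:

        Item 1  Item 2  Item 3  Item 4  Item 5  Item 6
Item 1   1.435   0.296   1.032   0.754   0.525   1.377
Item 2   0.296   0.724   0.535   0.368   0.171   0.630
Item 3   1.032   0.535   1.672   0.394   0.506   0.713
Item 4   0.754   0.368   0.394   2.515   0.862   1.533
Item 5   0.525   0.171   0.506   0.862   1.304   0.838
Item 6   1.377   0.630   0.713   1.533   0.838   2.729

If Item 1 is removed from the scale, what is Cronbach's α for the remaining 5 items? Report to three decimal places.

Remaining items: Item 2, Item 3, Item 4, Item 5, Item 6 (k = 5).
Σσᵢ² = 0.724 + 1.672 + 2.515 + 1.304 + 2.729 = 8.944
σ²_T = 8.944 + 2 × 6.550 = 22.044
α (item deleted) = (5/4)·(1 − 8.944/22.044) = 0.743

α = 0.743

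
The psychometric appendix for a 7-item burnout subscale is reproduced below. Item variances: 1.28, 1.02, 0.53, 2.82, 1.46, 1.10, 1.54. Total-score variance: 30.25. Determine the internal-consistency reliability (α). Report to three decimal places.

Σσ²ᵢ = 1.28 + 1.02 + 0.53 + 2.82 + 1.46 + 1.10 + 1.54 = 9.75
α = (k/(k−1))·(1 − Σσ²ᵢ/σ²_T) = (7/6)·(1 − 9.75/30.25) = 0.791

α = 0.791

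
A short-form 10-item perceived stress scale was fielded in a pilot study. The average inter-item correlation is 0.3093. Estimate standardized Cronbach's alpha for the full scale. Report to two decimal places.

Standardized α = k·r̄ / (1 + (k−1)·r̄) = 10 × 0.3093 / (1 + 9 × 0.3093)
  = 3.0930 / 3.7837 = 0.82

α = 0.82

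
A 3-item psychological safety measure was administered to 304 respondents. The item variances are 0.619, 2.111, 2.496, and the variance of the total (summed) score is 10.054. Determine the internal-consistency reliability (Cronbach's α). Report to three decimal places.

α = 0.720

ΣVar(i) = 0.619 + 2.111 + 2.496 = 5.226
α = (k/(k−1))·(1 − ΣVar(i)/total variance) = (3/2)·(1 − 5.226/10.054) = 0.720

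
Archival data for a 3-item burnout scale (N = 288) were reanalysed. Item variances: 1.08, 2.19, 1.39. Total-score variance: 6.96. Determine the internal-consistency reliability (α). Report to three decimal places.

Σσ²ᵢ = 1.08 + 2.19 + 1.39 = 4.66
α = (k/(k−1))·(1 − Σσ²ᵢ/σ²_total) = (3/2)·(1 − 4.66/6.96) = 0.496

α = 0.496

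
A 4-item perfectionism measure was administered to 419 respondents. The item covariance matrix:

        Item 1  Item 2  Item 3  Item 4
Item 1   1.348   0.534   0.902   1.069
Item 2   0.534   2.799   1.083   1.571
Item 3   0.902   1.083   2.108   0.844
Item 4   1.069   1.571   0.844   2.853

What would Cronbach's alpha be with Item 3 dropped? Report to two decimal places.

Cronbach's alpha = 0.71

Remaining items: Item 1, Item 2, Item 4 (k = 3).
Σσᵢ² = 1.348 + 2.799 + 2.853 = 7.000
σ²_total = 7.000 + 2 × 3.174 = 13.348
α (item deleted) = (3/2)·(1 − 7.000/13.348) = 0.71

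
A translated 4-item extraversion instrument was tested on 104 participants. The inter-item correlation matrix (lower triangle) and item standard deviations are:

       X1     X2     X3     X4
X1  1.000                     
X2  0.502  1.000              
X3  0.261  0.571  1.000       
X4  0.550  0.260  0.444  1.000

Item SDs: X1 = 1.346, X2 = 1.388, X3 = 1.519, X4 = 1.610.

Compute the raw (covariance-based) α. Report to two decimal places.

Σσ²ᵢ = 1.346² + 1.388² + 1.519² + 1.610² = 8.6377
Covariances σ_ij = r_ij · s_i · s_j:
  σ(X1,X2) = 0.502 × 1.346 × 1.388 = 0.9379
  σ(X1,X3) = 0.261 × 1.346 × 1.519 = 0.5336
  σ(X1,X4) = 0.550 × 1.346 × 1.610 = 1.1919
  σ(X2,X3) = 0.571 × 1.388 × 1.519 = 1.2039
  σ(X2,X4) = 0.260 × 1.388 × 1.610 = 0.5810
  σ(X3,X4) = 0.444 × 1.519 × 1.610 = 1.0858
σ²_T = Σσ²ᵢ + 2·Σσ_ij = 8.6377 + 2 × 5.5341 = 19.7059
α = (4/3)·(1 − 8.6377/19.7059) = 0.75

α = 0.75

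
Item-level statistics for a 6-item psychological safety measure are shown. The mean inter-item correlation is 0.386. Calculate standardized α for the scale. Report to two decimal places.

Standardized α = k·r̄ / (1 + (k−1)·r̄) = 6 × 0.386 / (1 + 5 × 0.386)
  = 2.3160 / 2.9300 = 0.79

α = 0.79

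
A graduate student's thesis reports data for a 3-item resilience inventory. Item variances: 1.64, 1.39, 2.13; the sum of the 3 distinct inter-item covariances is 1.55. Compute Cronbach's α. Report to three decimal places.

α = 0.563

Σσ²ᵢ = 1.64 + 1.39 + 2.13 = 5.16
Sum of distinct covariances = 1.55
total variance = Σσ²ᵢ + 2·Σcov = 5.16 + 2 × 1.55 = 8.26
α = (3/2)·(1 − 5.16/8.26) = 0.563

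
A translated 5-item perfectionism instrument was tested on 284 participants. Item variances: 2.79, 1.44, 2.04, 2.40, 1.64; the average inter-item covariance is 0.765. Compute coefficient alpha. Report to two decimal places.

Σσ²ᵢ = 2.79 + 1.44 + 2.04 + 2.40 + 1.64 = 10.31
Sum of the 10 distinct covariances = 10 × 0.765 = 7.650
σ²_T = Σσ²ᵢ + 2·Σcov = 10.31 + 2 × 7.650 = 25.610
α = (5/4)·(1 − 10.31/25.610) = 0.75

coefficient alpha = 0.75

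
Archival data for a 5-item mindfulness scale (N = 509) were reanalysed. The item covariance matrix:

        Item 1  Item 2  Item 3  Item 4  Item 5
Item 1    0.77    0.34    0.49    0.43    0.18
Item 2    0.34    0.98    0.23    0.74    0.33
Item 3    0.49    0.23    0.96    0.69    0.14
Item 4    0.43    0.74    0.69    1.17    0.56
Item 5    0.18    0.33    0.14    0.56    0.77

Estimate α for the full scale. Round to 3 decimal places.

ΣVar(i) = 0.77 + 0.98 + 0.96 + 1.17 + 0.77 = 4.65
Σ_{i<j} σ_ij = 4.13
σ²_T = 4.65 + 2 × 4.13 = 12.91
α = (k/(k−1))·(1 − ΣVar(i)/σ²_T) = (5/4)·(1 − 4.65/12.91) = 0.800

α = 0.800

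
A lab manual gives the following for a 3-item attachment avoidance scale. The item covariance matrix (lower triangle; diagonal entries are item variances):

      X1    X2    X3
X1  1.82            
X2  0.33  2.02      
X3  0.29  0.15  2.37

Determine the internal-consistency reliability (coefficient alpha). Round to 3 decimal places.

Σσᵢ² = 1.82 + 2.02 + 2.37 = 6.21
Σ_{i<j} σ_ij = 0.77
Var(T) = 6.21 + 2 × 0.77 = 7.75
α = (k/(k−1))·(1 − Σσᵢ²/Var(T)) = (3/2)·(1 − 6.21/7.75) = 0.298

coefficient alpha = 0.298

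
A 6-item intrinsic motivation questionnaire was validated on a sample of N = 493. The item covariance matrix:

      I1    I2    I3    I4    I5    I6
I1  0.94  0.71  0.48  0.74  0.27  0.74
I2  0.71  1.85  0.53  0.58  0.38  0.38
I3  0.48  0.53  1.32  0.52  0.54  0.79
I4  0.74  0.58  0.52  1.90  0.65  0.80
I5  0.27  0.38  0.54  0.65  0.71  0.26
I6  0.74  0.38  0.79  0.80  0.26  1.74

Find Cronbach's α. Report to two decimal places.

α = 0.80

ΣVar(i) = 0.94 + 1.85 + 1.32 + 1.90 + 0.71 + 1.74 = 8.46
Sum of the distinct covariances = 8.37
total variance = 8.46 + 2 × 8.37 = 25.20
α = (k/(k−1))·(1 − ΣVar(i)/total variance) = (6/5)·(1 − 8.46/25.20) = 0.80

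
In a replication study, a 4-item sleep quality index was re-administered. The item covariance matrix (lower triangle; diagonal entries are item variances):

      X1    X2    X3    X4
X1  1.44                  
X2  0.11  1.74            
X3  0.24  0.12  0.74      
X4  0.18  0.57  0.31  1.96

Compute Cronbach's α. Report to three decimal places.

Σσᵢ² = 1.44 + 1.74 + 0.74 + 1.96 = 5.88
Sum of off-diagonal covariances = 1.53
σ²_total = 5.88 + 2 × 1.53 = 8.94
α = (k/(k−1))·(1 − Σσᵢ²/σ²_total) = (4/3)·(1 − 5.88/8.94) = 0.456

Cronbach's α = 0.456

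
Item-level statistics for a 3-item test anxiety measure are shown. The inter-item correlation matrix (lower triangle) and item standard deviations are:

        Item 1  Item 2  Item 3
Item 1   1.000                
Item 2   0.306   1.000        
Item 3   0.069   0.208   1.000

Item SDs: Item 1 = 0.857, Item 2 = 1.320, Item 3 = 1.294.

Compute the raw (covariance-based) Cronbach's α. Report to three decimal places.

Σσ²ᵢ = 0.857² + 1.320² + 1.294² = 4.1513
Covariances σ_ij = r_ij · s_i · s_j:
  σ(Item 1,Item 2) = 0.306 × 0.857 × 1.320 = 0.3462
  σ(Item 1,Item 3) = 0.069 × 0.857 × 1.294 = 0.0765
  σ(Item 2,Item 3) = 0.208 × 1.320 × 1.294 = 0.3553
σ²_T = Σσ²ᵢ + 2·Σσ_ij = 4.1513 + 2 × 0.7780 = 5.7073
α = (3/2)·(1 − 4.1513/5.7073) = 0.409

α = 0.409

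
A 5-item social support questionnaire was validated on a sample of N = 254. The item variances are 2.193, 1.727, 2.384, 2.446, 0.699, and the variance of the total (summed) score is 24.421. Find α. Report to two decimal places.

α = 0.77

ΣVar(i) = 2.193 + 1.727 + 2.384 + 2.446 + 0.699 = 9.449
α = (k/(k−1))·(1 − ΣVar(i)/σ²_T) = (5/4)·(1 − 9.449/24.421) = 0.77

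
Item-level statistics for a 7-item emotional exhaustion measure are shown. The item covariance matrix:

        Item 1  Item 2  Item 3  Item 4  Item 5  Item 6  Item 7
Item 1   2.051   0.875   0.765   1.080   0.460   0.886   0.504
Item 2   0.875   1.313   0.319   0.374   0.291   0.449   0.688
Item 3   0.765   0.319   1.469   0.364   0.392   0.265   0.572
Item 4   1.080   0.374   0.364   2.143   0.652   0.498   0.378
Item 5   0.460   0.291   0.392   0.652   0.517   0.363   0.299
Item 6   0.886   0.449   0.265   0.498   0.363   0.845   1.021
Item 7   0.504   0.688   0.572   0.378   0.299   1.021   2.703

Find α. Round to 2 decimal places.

α = 0.79

sum of item variances = 2.051 + 1.313 + 1.469 + 2.143 + 0.517 + 0.845 + 2.703 = 11.041
Sum of off-diagonal covariances = 11.495
Var(T) = 11.041 + 2 × 11.495 = 34.031
α = (k/(k−1))·(1 − sum of item variances/Var(T)) = (7/6)·(1 − 11.041/34.031) = 0.79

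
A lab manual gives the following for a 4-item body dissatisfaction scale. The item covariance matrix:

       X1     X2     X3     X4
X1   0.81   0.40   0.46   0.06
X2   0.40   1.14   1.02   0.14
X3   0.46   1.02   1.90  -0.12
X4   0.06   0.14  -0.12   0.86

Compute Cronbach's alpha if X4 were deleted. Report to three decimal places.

Remaining items: X1, X2, X3 (k = 3).
Σσ²ᵢ = 0.81 + 1.14 + 1.90 = 3.85
σ²_T = 3.85 + 2 × 1.88 = 7.61
α (item deleted) = (3/2)·(1 − 3.85/7.61) = 0.741

Cronbach's alpha = 0.741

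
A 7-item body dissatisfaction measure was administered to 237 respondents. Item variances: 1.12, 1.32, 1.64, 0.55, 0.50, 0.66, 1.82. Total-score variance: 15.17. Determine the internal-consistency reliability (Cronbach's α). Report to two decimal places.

Cronbach's α = 0.58

Σσ²ᵢ = 1.12 + 1.32 + 1.64 + 0.55 + 0.50 + 0.66 + 1.82 = 7.61
α = (k/(k−1))·(1 − Σσ²ᵢ/total variance) = (7/6)·(1 − 7.61/15.17) = 0.58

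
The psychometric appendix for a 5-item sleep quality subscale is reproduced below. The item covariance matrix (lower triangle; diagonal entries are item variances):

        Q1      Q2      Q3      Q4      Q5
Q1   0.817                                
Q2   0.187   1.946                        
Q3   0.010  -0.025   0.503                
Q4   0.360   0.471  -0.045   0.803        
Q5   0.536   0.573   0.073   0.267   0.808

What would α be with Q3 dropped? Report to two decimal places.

Remaining items: Q1, Q2, Q4, Q5 (k = 4).
sum of item variances = 0.817 + 1.946 + 0.803 + 0.808 = 4.374
total variance = 4.374 + 2 × 2.394 = 9.162
α (item deleted) = (4/3)·(1 − 4.374/9.162) = 0.70

α = 0.70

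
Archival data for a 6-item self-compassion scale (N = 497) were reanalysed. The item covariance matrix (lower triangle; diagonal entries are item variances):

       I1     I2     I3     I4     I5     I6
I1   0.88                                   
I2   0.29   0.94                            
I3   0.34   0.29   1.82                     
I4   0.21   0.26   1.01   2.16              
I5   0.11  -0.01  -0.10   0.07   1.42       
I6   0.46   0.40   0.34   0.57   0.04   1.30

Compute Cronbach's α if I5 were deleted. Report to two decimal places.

Remaining items: I1, I2, I3, I4, I6 (k = 5).
ΣVar(i) = 0.88 + 0.94 + 1.82 + 2.16 + 1.30 = 7.10
σ²_T = 7.10 + 2 × 4.17 = 15.44
α (item deleted) = (5/4)·(1 − 7.10/15.44) = 0.68

α = 0.68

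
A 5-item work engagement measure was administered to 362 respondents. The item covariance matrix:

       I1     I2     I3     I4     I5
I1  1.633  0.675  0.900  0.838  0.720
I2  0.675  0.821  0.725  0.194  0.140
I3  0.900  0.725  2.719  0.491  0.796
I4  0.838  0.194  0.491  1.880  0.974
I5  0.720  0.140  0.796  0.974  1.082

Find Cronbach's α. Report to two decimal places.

Σσᵢ² = 1.633 + 0.821 + 2.719 + 1.880 + 1.082 = 8.135
Sum of the distinct covariances = 6.453
Var(T) = 8.135 + 2 × 6.453 = 21.041
α = (k/(k−1))·(1 − Σσᵢ²/Var(T)) = (5/4)·(1 − 8.135/21.041) = 0.77

Cronbach's α = 0.77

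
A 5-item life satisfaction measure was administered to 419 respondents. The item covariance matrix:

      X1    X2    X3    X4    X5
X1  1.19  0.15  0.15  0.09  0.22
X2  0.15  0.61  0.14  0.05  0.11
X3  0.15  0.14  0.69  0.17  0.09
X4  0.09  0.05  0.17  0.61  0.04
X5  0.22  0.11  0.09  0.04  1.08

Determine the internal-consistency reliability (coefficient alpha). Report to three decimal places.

ΣVar(i) = 1.19 + 0.61 + 0.69 + 0.61 + 1.08 = 4.18
Sum of off-diagonal covariances = 1.21
σ²_T = 4.18 + 2 × 1.21 = 6.60
α = (k/(k−1))·(1 − ΣVar(i)/σ²_T) = (5/4)·(1 − 4.18/6.60) = 0.458

coefficient alpha = 0.458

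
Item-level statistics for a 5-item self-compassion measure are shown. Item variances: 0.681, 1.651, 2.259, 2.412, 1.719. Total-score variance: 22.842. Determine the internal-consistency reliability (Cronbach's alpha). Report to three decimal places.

ΣVar(i) = 0.681 + 1.651 + 2.259 + 2.412 + 1.719 = 8.722
α = (k/(k−1))·(1 − ΣVar(i)/Var(T)) = (5/4)·(1 − 8.722/22.842) = 0.773

Cronbach's alpha = 0.773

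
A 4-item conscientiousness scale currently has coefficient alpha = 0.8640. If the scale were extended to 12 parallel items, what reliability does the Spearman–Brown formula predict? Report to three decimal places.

predicted reliability = 0.950

Length factor m = 12/4 = 3.0000
α' = m·α / (1 + (m−1)·α)
   = 12/4 × 0.8640 / (1 + (12/4 − 1) × 0.8640)
   = 2.5920 / 2.7280 = 0.950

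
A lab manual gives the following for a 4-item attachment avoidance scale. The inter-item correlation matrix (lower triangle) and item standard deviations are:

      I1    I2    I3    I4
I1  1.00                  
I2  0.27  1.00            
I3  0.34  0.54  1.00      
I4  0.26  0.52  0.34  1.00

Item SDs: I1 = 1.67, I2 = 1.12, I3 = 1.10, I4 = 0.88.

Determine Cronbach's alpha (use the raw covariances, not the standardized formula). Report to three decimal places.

α = 0.667

Σσ²ᵢ = 1.67² + 1.12² + 1.10² + 0.88² = 6.0277
Covariances σ_ij = r_ij · s_i · s_j:
  σ(I1,I2) = 0.27 × 1.67 × 1.12 = 0.5050
  σ(I1,I3) = 0.34 × 1.67 × 1.10 = 0.6246
  σ(I1,I4) = 0.26 × 1.67 × 0.88 = 0.3821
  σ(I2,I3) = 0.54 × 1.12 × 1.10 = 0.6653
  σ(I2,I4) = 0.52 × 1.12 × 0.88 = 0.5125
  σ(I3,I4) = 0.34 × 1.10 × 0.88 = 0.3291
σ²_T = Σσ²ᵢ + 2·Σσ_ij = 6.0277 + 2 × 3.0186 = 12.0649
α = (4/3)·(1 − 6.0277/12.0649) = 0.667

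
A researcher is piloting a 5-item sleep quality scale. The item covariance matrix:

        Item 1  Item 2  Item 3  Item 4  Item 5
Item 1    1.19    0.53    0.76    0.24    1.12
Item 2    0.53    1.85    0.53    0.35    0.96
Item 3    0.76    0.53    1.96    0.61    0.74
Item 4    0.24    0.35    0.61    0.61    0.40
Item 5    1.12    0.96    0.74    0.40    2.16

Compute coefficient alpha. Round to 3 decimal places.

α = 0.770

Σσᵢ² = 1.19 + 1.85 + 1.96 + 0.61 + 2.16 = 7.77
Sum of the distinct covariances = 6.24
Var(T) = 7.77 + 2 × 6.24 = 20.25
α = (k/(k−1))·(1 − Σσᵢ²/Var(T)) = (5/4)·(1 − 7.77/20.25) = 0.770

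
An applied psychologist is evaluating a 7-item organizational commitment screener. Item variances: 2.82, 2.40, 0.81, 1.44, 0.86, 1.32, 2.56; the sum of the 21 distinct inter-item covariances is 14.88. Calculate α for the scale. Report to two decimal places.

α = 0.83

sum of item variances = 2.82 + 2.40 + 0.81 + 1.44 + 0.86 + 1.32 + 2.56 = 12.21
Sum of distinct covariances = 14.88
total variance = sum of item variances + 2·Σcov = 12.21 + 2 × 14.88 = 41.97
α = (7/6)·(1 − 12.21/41.97) = 0.83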